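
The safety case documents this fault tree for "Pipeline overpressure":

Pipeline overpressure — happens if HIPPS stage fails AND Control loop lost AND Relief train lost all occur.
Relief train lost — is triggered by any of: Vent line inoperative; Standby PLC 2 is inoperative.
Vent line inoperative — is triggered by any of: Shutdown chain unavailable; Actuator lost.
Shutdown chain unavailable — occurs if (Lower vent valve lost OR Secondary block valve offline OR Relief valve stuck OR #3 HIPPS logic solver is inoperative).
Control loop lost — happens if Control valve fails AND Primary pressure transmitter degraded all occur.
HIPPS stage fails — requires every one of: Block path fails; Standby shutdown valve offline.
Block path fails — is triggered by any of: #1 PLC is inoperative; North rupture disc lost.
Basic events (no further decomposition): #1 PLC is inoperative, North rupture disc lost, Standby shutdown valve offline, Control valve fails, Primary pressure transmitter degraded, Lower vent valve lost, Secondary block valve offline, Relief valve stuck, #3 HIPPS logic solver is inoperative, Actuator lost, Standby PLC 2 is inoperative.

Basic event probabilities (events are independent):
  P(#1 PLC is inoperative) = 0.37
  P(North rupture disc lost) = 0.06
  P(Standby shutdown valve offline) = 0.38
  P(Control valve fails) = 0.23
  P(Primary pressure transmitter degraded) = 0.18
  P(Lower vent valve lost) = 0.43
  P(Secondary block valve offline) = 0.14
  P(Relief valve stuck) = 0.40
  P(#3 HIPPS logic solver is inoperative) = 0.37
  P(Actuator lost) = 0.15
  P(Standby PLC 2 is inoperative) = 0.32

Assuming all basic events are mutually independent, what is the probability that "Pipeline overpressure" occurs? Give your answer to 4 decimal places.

P(Block path fails) [OR] = 1 − (1−0.37) × (1−0.06) = 0.407800
P(HIPPS stage fails) [AND] = 0.407800 × 0.38 = 0.154964
P(Control loop lost) [AND] = 0.23 × 0.18 = 0.041400
P(Shutdown chain unavailable) [OR] = 1 − (1−0.43) × (1−0.14) × (1−0.40) × (1−0.37) = 0.814704
P(Vent line inoperative) [OR] = 1 − (1−0.814704) × (1−0.15) = 0.842498
P(Relief train lost) [OR] = 1 − (1−0.842498) × (1−0.32) = 0.892899
P(Pipeline overpressure) [AND] = 0.154964 × 0.041400 × 0.892899 = 0.005728
Rounded to 4 decimal places: P(Pipeline overpressure) ≈ 0.0057.

0.0057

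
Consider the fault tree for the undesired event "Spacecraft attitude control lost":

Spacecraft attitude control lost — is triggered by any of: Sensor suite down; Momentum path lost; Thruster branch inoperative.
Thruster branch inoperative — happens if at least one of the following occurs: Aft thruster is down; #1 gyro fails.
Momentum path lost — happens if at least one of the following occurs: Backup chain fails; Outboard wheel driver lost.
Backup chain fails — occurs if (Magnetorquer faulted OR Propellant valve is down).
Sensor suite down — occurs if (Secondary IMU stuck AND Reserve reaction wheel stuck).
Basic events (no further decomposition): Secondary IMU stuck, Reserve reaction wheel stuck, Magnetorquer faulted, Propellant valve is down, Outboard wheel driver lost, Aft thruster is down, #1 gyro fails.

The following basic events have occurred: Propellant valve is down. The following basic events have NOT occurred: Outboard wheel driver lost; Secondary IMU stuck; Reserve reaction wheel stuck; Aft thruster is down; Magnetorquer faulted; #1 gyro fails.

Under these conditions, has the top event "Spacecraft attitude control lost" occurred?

Yes

Sensor suite down [AND]: Secondary IMU stuck=not, Reserve reaction wheel stuck=not → not all inputs occur → does not occur.
Backup chain fails [OR]: Magnetorquer faulted=not, Propellant valve is down=occurs → at least one input occurs → occurs.
Momentum path lost [OR]: Backup chain fails=occurs, Outboard wheel driver lost=not → at least one input occurs → occurs.
Thruster branch inoperative [OR]: Aft thruster is down=not, #1 gyro fails=not → no input occurs → does not occur.
Spacecraft attitude control lost [OR]: Sensor suite down=not, Momentum path lost=occurs, Thruster branch inoperative=not → at least one input occurs → occurs.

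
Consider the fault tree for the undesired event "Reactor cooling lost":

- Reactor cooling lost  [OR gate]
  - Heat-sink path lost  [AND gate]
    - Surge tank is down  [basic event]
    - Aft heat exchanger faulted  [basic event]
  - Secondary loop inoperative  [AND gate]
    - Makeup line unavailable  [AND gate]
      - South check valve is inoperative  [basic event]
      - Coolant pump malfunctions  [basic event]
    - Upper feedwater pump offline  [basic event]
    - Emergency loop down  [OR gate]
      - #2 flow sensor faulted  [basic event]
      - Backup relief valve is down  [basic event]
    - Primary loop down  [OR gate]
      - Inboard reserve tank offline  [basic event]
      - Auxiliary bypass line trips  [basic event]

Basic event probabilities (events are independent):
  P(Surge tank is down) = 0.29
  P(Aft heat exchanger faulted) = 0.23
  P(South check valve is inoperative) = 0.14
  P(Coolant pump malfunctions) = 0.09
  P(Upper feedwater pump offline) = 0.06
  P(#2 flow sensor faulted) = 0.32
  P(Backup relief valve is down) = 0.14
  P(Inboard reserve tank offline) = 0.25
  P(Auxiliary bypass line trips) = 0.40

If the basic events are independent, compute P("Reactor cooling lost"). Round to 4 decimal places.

P(Heat-sink path lost) [AND] = 0.29 × 0.23 = 0.066700
P(Makeup line unavailable) [AND] = 0.14 × 0.09 = 0.012600
P(Emergency loop down) [OR] = 1 − (1−0.32) × (1−0.14) = 0.415200
P(Primary loop down) [OR] = 1 − (1−0.25) × (1−0.40) = 0.550000
P(Secondary loop inoperative) [AND] = 0.012600 × 0.06 × 0.415200 × 0.550000 = 0.000173
P(Reactor cooling lost) [OR] = 1 − (1−0.066700) × (1−0.000173) = 0.066861
Rounded to 4 decimal places: P(Reactor cooling lost) ≈ 0.0669.

0.0669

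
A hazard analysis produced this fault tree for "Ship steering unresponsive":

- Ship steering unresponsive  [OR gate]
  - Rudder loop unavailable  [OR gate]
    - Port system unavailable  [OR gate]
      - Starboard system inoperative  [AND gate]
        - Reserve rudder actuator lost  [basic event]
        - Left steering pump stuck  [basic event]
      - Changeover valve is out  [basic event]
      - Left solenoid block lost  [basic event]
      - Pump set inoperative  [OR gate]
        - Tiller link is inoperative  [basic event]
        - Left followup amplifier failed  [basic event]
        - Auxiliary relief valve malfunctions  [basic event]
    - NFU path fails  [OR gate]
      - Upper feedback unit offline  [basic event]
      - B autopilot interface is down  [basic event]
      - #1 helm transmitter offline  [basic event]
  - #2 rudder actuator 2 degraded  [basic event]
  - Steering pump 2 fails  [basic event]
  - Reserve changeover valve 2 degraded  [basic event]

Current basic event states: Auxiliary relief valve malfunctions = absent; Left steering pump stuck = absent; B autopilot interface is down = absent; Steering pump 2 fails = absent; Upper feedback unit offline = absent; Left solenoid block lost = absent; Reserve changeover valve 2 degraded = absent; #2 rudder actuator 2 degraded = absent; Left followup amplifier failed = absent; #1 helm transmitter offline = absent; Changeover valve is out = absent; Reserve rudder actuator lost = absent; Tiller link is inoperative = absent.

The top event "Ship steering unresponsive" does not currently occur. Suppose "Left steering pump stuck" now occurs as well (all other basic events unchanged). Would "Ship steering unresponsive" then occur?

No

Counterfactual: set "Left steering pump stuck" to occurred.
Starboard system inoperative [AND]: Reserve rudder actuator lost=not, Left steering pump stuck=occurs → not all inputs occur → does not occur.
Pump set inoperative [OR]: Tiller link is inoperative=not, Left followup amplifier failed=not, Auxiliary relief valve malfunctions=not → no input occurs → does not occur.
Port system unavailable [OR]: Starboard system inoperative=not, Changeover valve is out=not, Left solenoid block lost=not, Pump set inoperative=not → no input occurs → does not occur.
NFU path fails [OR]: Upper feedback unit offline=not, B autopilot interface is down=not, #1 helm transmitter offline=not → no input occurs → does not occur.
Rudder loop unavailable [OR]: Port system unavailable=not, NFU path fails=not → no input occurs → does not occur.
Ship steering unresponsive [OR]: Rudder loop unavailable=not, #2 rudder actuator 2 degraded=not, Steering pump 2 fails=not, Reserve changeover valve 2 degraded=not → no input occurs → does not occur.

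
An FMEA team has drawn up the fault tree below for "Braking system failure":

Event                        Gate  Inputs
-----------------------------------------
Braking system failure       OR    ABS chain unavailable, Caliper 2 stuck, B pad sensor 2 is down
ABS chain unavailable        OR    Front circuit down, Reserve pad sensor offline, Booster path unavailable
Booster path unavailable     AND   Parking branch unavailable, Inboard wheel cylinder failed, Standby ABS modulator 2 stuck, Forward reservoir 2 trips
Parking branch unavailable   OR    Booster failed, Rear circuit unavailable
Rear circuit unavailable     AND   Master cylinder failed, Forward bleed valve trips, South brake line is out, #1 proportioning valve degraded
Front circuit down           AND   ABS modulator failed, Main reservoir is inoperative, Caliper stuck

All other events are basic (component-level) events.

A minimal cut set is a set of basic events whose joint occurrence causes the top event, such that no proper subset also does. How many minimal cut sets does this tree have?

6

Front circuit down [AND]: one cut set from each child combined → 1 × 1 × 1 = 1 cut set(s).
Rear circuit unavailable [AND]: one cut set from each child combined → 1 × 1 × 1 × 1 = 1 cut set(s).
Parking branch unavailable [OR]: union of children's cut sets → 2 cut set(s).
Booster path unavailable [AND]: one cut set from each child combined → 2 × 1 × 1 × 1 = 2 cut set(s).
ABS chain unavailable [OR]: union of children's cut sets → 4 cut set(s).
Braking system failure [OR]: union of children's cut sets → 6 cut set(s).
Minimal cut sets: {ABS modulator failed, Caliper stuck, Main reservoir is inoperative}; {Reserve pad sensor offline}; {Booster failed, Forward reservoir 2 trips, Inboard wheel cylinder failed, Standby ABS modulator 2 stuck}; {#1 proportioning valve degraded, Forward bleed valve trips, Forward reservoir 2 trips, Inboard wheel cylinder failed, Master cylinder failed, South brake line is out, Standby ABS modulator 2 stuck}; {Caliper 2 stuck}; {B pad sensor 2 is down}.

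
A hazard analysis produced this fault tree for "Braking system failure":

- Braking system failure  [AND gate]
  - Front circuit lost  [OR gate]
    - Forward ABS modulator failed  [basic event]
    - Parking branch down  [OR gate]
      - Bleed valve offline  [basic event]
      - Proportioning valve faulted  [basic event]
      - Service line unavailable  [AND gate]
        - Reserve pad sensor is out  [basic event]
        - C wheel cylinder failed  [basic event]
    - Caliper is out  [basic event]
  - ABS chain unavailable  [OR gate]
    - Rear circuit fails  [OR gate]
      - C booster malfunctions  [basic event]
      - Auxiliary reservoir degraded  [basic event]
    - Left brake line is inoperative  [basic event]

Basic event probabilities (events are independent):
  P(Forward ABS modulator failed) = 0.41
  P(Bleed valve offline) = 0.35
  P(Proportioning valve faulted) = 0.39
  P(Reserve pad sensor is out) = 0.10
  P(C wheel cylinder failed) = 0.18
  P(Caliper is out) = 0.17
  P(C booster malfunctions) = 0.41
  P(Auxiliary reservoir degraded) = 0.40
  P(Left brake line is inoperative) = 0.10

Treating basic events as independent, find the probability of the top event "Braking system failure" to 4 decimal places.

0.5515

P(Service line unavailable) [AND] = 0.10 × 0.18 = 0.018000
P(Parking branch down) [OR] = 1 − (1−0.35) × (1−0.39) × (1−0.018000) = 0.610637
P(Front circuit lost) [OR] = 1 − (1−0.41) × (1−0.610637) × (1−0.17) = 0.809329
P(Rear circuit fails) [OR] = 1 − (1−0.41) × (1−0.40) = 0.646000
P(ABS chain unavailable) [OR] = 1 − (1−0.646000) × (1−0.10) = 0.681400
P(Braking system failure) [AND] = 0.809329 × 0.681400 = 0.551477
Rounded to 4 decimal places: P(Braking system failure) ≈ 0.5515.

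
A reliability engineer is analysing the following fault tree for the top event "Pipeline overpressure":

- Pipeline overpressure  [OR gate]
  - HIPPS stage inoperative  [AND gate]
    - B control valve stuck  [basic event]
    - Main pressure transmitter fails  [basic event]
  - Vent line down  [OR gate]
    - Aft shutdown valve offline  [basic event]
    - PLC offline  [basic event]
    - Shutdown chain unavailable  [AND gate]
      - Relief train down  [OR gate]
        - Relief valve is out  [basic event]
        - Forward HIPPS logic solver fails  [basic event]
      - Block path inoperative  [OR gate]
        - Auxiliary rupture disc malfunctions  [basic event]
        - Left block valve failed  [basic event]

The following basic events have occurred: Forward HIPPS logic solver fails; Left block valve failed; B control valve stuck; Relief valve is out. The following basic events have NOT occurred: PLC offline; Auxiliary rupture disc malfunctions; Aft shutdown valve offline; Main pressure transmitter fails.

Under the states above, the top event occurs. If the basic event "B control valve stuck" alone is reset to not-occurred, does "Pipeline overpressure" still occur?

Yes

Counterfactual: set "B control valve stuck" to not occurred.
HIPPS stage inoperative [AND]: B control valve stuck=not, Main pressure transmitter fails=not → not all inputs occur → does not occur.
Relief train down [OR]: Relief valve is out=occurs, Forward HIPPS logic solver fails=occurs → at least one input occurs → occurs.
Block path inoperative [OR]: Auxiliary rupture disc malfunctions=not, Left block valve failed=occurs → at least one input occurs → occurs.
Shutdown chain unavailable [AND]: Relief train down=occurs, Block path inoperative=occurs → all inputs occur → occurs.
Vent line down [OR]: Aft shutdown valve offline=not, PLC offline=not, Shutdown chain unavailable=occurs → at least one input occurs → occurs.
Pipeline overpressure [OR]: HIPPS stage inoperative=not, Vent line down=occurs → at least one input occurs → occurs.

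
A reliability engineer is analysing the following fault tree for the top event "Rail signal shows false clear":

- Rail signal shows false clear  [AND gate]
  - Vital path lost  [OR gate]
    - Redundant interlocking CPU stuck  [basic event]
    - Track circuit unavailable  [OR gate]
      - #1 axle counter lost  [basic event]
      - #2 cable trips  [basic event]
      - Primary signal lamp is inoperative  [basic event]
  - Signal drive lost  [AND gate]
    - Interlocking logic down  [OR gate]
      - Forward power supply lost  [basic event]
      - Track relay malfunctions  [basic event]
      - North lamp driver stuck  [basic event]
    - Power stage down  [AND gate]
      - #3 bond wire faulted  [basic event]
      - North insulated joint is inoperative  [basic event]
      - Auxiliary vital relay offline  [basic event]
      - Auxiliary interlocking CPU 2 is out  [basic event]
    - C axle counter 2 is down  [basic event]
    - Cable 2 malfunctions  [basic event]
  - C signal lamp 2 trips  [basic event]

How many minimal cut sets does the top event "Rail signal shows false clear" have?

12

Track circuit unavailable [OR]: union of children's cut sets → 3 cut set(s).
Vital path lost [OR]: union of children's cut sets → 4 cut set(s).
Interlocking logic down [OR]: union of children's cut sets → 3 cut set(s).
Power stage down [AND]: one cut set from each child combined → 1 × 1 × 1 × 1 = 1 cut set(s).
Signal drive lost [AND]: one cut set from each child combined → 3 × 1 × 1 × 1 = 3 cut set(s).
Rail signal shows false clear [AND]: one cut set from each child combined → 4 × 3 × 1 = 12 cut set(s).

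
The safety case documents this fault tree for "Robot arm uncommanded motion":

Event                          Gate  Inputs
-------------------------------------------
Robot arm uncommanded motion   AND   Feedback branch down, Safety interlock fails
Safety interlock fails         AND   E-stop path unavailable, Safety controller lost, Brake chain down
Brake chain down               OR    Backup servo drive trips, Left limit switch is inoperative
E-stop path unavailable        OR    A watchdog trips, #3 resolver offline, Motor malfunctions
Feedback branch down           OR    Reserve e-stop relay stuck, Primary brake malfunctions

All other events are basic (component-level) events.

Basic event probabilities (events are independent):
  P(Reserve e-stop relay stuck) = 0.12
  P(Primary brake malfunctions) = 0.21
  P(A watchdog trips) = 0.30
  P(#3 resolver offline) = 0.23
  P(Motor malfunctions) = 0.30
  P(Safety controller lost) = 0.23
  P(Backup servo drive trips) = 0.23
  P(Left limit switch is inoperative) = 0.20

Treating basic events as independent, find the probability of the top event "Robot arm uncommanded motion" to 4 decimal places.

0.0168

P(Feedback branch down) [OR] = 1 − (1−0.12) × (1−0.21) = 0.304800
P(E-stop path unavailable) [OR] = 1 − (1−0.30) × (1−0.23) × (1−0.30) = 0.622700
P(Brake chain down) [OR] = 1 − (1−0.23) × (1−0.20) = 0.384000
P(Safety interlock fails) [AND] = 0.622700 × 0.23 × 0.384000 = 0.054997
P(Robot arm uncommanded motion) [AND] = 0.304800 × 0.054997 = 0.016763
Rounded to 4 decimal places: P(Robot arm uncommanded motion) ≈ 0.0168.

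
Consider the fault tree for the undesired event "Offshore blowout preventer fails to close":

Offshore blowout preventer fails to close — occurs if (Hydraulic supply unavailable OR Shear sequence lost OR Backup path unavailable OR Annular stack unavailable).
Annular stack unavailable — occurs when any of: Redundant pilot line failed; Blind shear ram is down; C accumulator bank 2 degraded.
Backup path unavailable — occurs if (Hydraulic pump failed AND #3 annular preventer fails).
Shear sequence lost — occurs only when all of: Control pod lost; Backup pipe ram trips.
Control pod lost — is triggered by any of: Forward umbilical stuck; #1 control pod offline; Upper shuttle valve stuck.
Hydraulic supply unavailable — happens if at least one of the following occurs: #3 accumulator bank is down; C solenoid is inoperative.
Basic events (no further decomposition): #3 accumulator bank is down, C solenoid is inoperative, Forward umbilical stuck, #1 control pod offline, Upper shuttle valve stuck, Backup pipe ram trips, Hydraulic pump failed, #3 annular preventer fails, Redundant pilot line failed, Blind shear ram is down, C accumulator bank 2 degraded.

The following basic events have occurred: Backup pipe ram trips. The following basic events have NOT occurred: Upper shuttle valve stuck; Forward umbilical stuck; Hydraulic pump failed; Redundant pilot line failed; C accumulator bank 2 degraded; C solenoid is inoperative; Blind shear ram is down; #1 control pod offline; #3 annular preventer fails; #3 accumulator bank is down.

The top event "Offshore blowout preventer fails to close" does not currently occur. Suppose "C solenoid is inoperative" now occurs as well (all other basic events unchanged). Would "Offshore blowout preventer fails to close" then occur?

Counterfactual: set "C solenoid is inoperative" to occurred.
Hydraulic supply unavailable [OR]: #3 accumulator bank is down=not, C solenoid is inoperative=occurs → at least one input occurs → occurs.
Control pod lost [OR]: Forward umbilical stuck=not, #1 control pod offline=not, Upper shuttle valve stuck=not → no input occurs → does not occur.
Shear sequence lost [AND]: Control pod lost=not, Backup pipe ram trips=occurs → not all inputs occur → does not occur.
Backup path unavailable [AND]: Hydraulic pump failed=not, #3 annular preventer fails=not → not all inputs occur → does not occur.
Annular stack unavailable [OR]: Redundant pilot line failed=not, Blind shear ram is down=not, C accumulator bank 2 degraded=not → no input occurs → does not occur.
Offshore blowout preventer fails to close [OR]: Hydraulic supply unavailable=occurs, Shear sequence lost=not, Backup path unavailable=not, Annular stack unavailable=not → at least one input occurs → occurs.

Yes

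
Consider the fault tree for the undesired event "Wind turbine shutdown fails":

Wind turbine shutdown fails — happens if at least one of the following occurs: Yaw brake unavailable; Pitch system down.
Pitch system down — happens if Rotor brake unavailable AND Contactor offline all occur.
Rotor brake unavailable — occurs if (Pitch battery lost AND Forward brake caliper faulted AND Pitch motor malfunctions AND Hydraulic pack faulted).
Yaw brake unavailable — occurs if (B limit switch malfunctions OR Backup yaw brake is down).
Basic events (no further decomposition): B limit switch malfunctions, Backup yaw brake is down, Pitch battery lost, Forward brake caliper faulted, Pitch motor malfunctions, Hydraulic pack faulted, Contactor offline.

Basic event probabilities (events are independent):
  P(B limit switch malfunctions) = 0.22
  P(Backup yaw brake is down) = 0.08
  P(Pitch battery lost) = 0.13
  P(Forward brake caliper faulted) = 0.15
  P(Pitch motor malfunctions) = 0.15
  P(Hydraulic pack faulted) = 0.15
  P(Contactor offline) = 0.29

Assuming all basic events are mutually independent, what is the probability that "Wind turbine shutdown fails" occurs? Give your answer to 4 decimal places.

0.2825

P(Yaw brake unavailable) [OR] = 1 − (1−0.22) × (1−0.08) = 0.282400
P(Rotor brake unavailable) [AND] = 0.13 × 0.15 × 0.15 × 0.15 = 0.000439
P(Pitch system down) [AND] = 0.000439 × 0.29 = 0.000127
P(Wind turbine shutdown fails) [OR] = 1 − (1−0.282400) × (1−0.000127) = 0.282491
Rounded to 4 decimal places: P(Wind turbine shutdown fails) ≈ 0.2825.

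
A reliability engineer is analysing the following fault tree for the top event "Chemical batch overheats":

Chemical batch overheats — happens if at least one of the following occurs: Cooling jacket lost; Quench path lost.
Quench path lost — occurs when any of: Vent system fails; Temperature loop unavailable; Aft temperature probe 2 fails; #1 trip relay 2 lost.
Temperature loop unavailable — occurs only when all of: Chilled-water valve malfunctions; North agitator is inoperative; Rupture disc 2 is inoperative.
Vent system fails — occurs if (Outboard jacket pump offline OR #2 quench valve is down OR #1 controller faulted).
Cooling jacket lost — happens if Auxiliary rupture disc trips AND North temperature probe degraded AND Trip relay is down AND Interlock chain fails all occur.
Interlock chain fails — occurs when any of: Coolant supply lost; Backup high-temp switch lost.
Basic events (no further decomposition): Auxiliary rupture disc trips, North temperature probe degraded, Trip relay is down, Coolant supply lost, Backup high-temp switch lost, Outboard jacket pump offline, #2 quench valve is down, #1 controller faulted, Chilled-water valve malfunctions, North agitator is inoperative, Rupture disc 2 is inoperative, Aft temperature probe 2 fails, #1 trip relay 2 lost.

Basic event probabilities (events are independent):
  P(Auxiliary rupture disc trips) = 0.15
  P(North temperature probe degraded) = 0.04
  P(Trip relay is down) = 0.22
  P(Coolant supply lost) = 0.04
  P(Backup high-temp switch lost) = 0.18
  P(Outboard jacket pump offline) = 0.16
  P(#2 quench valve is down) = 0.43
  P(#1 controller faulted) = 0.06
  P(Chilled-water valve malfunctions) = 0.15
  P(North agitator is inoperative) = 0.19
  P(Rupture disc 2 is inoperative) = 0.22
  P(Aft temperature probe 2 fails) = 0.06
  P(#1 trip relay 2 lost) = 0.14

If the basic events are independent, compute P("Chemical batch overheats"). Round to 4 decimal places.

0.6385

P(Interlock chain fails) [OR] = 1 − (1−0.04) × (1−0.18) = 0.212800
P(Cooling jacket lost) [AND] = 0.15 × 0.04 × 0.22 × 0.212800 = 0.000281
P(Vent system fails) [OR] = 1 − (1−0.16) × (1−0.43) × (1−0.06) = 0.549928
P(Temperature loop unavailable) [AND] = 0.15 × 0.19 × 0.22 = 0.006270
P(Quench path lost) [OR] = 1 − (1−0.549928) × (1−0.006270) × (1−0.06) × (1−0.14) = 0.638443
P(Chemical batch overheats) [OR] = 1 − (1−0.000281) × (1−0.638443) = 0.638545
Rounded to 4 decimal places: P(Chemical batch overheats) ≈ 0.6385.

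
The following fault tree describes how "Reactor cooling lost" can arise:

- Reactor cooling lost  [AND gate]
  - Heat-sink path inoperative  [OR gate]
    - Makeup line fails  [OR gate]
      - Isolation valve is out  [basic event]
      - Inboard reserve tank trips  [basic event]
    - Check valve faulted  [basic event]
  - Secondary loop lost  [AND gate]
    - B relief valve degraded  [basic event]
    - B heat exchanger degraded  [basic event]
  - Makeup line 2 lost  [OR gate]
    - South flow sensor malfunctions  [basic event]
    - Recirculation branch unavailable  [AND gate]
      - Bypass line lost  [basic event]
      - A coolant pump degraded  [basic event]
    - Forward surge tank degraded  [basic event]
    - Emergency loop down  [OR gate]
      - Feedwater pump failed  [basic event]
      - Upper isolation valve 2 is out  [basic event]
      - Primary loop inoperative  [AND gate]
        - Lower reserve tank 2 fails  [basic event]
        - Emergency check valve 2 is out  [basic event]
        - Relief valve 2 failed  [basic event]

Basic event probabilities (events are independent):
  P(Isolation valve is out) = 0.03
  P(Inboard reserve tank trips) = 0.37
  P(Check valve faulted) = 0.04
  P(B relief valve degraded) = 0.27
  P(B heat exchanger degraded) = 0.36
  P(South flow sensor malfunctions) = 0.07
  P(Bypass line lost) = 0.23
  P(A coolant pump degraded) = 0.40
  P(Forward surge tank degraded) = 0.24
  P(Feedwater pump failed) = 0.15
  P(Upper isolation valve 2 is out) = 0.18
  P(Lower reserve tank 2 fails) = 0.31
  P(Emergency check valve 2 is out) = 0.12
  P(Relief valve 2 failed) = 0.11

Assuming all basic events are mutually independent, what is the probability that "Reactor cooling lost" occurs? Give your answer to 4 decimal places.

0.0223

P(Makeup line fails) [OR] = 1 − (1−0.03) × (1−0.37) = 0.388900
P(Heat-sink path inoperative) [OR] = 1 − (1−0.388900) × (1−0.04) = 0.413344
P(Secondary loop lost) [AND] = 0.27 × 0.36 = 0.097200
P(Recirculation branch unavailable) [AND] = 0.23 × 0.40 = 0.092000
P(Primary loop inoperative) [AND] = 0.31 × 0.12 × 0.11 = 0.004092
P(Emergency loop down) [OR] = 1 − (1−0.15) × (1−0.18) × (1−0.004092) = 0.305852
P(Makeup line 2 lost) [OR] = 1 − (1−0.07) × (1−0.092000) × (1−0.24) × (1−0.305852) = 0.554514
P(Reactor cooling lost) [AND] = 0.413344 × 0.097200 × 0.554514 = 0.022279
Rounded to 4 decimal places: P(Reactor cooling lost) ≈ 0.0223.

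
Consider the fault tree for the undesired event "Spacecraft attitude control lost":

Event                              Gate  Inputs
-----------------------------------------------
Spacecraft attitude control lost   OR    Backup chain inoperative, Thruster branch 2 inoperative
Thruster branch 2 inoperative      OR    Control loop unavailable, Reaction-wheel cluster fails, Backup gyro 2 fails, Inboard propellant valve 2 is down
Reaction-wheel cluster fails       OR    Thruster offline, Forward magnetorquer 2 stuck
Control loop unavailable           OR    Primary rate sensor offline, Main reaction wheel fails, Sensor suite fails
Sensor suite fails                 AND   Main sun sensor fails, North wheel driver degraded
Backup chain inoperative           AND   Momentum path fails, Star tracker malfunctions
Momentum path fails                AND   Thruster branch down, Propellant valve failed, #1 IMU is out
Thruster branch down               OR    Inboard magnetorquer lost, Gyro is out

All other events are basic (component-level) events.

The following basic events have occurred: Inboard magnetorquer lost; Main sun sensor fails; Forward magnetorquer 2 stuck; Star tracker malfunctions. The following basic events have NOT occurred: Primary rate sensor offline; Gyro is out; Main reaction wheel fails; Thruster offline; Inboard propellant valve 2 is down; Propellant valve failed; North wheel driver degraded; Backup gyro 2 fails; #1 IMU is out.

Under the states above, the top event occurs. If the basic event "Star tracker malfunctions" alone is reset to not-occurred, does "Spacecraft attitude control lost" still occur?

Yes

Counterfactual: set "Star tracker malfunctions" to not occurred.
Thruster branch down [OR]: Inboard magnetorquer lost=occurs, Gyro is out=not → at least one input occurs → occurs.
Momentum path fails [AND]: Thruster branch down=occurs, Propellant valve failed=not, #1 IMU is out=not → not all inputs occur → does not occur.
Backup chain inoperative [AND]: Momentum path fails=not, Star tracker malfunctions=not → not all inputs occur → does not occur.
Sensor suite fails [AND]: Main sun sensor fails=occurs, North wheel driver degraded=not → not all inputs occur → does not occur.
Control loop unavailable [OR]: Primary rate sensor offline=not, Main reaction wheel fails=not, Sensor suite fails=not → no input occurs → does not occur.
Reaction-wheel cluster fails [OR]: Thruster offline=not, Forward magnetorquer 2 stuck=occurs → at least one input occurs → occurs.
Thruster branch 2 inoperative [OR]: Control loop unavailable=not, Reaction-wheel cluster fails=occurs, Backup gyro 2 fails=not, Inboard propellant valve 2 is down=not → at least one input occurs → occurs.
Spacecraft attitude control lost [OR]: Backup chain inoperative=not, Thruster branch 2 inoperative=occurs → at least one input occurs → occurs.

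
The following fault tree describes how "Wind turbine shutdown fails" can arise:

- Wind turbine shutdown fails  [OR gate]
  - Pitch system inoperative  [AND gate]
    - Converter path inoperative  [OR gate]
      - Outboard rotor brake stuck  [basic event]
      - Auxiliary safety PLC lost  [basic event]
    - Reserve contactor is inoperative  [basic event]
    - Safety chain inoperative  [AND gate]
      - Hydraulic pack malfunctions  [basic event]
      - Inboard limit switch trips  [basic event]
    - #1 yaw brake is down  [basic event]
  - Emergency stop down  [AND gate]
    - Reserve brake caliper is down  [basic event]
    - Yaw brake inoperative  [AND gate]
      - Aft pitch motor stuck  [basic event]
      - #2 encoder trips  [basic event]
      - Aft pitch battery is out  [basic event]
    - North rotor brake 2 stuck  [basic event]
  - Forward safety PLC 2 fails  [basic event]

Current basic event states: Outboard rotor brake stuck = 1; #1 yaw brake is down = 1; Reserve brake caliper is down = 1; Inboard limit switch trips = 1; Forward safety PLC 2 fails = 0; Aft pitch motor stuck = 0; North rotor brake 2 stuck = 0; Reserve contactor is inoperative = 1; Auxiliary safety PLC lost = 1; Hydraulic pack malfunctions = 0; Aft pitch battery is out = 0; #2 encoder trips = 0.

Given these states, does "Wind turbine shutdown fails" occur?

Converter path inoperative [OR]: Outboard rotor brake stuck=occurs, Auxiliary safety PLC lost=occurs → at least one input occurs → occurs.
Safety chain inoperative [AND]: Hydraulic pack malfunctions=not, Inboard limit switch trips=occurs → not all inputs occur → does not occur.
Pitch system inoperative [AND]: Converter path inoperative=occurs, Reserve contactor is inoperative=occurs, Safety chain inoperative=not, #1 yaw brake is down=occurs → not all inputs occur → does not occur.
Yaw brake inoperative [AND]: Aft pitch motor stuck=not, #2 encoder trips=not, Aft pitch battery is out=not → not all inputs occur → does not occur.
Emergency stop down [AND]: Reserve brake caliper is down=occurs, Yaw brake inoperative=not, North rotor brake 2 stuck=not → not all inputs occur → does not occur.
Wind turbine shutdown fails [OR]: Pitch system inoperative=not, Emergency stop down=not, Forward safety PLC 2 fails=not → no input occurs → does not occur.

No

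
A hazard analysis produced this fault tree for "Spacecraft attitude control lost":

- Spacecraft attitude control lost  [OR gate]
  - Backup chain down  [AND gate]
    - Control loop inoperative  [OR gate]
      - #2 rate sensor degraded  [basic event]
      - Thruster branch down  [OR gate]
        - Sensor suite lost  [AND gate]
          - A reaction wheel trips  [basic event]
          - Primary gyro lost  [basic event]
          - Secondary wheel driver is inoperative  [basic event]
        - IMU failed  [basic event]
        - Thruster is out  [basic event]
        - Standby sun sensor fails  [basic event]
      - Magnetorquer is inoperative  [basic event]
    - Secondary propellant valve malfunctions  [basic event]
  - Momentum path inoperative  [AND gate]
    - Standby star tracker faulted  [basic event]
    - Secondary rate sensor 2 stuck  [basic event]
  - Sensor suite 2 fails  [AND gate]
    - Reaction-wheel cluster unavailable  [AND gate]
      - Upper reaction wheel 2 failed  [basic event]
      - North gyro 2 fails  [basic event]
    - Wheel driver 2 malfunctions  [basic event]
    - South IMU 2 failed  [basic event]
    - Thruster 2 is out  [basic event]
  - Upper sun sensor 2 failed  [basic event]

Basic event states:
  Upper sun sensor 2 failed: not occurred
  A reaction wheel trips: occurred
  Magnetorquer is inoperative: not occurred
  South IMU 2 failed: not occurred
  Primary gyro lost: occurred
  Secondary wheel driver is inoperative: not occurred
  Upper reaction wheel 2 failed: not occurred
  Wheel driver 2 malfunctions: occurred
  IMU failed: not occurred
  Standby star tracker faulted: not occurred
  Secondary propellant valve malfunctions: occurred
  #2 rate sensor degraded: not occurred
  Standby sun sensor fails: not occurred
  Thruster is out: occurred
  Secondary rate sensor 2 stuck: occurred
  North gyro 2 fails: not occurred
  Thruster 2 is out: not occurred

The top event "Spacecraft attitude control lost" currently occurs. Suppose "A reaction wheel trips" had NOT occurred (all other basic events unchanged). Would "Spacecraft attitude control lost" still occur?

Counterfactual: set "A reaction wheel trips" to not occurred.
Sensor suite lost [AND]: A reaction wheel trips=not, Primary gyro lost=occurs, Secondary wheel driver is inoperative=not → not all inputs occur → does not occur.
Thruster branch down [OR]: Sensor suite lost=not, IMU failed=not, Thruster is out=occurs, Standby sun sensor fails=not → at least one input occurs → occurs.
Control loop inoperative [OR]: #2 rate sensor degraded=not, Thruster branch down=occurs, Magnetorquer is inoperative=not → at least one input occurs → occurs.
Backup chain down [AND]: Control loop inoperative=occurs, Secondary propellant valve malfunctions=occurs → all inputs occur → occurs.
Momentum path inoperative [AND]: Standby star tracker faulted=not, Secondary rate sensor 2 stuck=occurs → not all inputs occur → does not occur.
Reaction-wheel cluster unavailable [AND]: Upper reaction wheel 2 failed=not, North gyro 2 fails=not → not all inputs occur → does not occur.
Sensor suite 2 fails [AND]: Reaction-wheel cluster unavailable=not, Wheel driver 2 malfunctions=occurs, South IMU 2 failed=not, Thruster 2 is out=not → not all inputs occur → does not occur.
Spacecraft attitude control lost [OR]: Backup chain down=occurs, Momentum path inoperative=not, Sensor suite 2 fails=not, Upper sun sensor 2 failed=not → at least one input occurs → occurs.

Yes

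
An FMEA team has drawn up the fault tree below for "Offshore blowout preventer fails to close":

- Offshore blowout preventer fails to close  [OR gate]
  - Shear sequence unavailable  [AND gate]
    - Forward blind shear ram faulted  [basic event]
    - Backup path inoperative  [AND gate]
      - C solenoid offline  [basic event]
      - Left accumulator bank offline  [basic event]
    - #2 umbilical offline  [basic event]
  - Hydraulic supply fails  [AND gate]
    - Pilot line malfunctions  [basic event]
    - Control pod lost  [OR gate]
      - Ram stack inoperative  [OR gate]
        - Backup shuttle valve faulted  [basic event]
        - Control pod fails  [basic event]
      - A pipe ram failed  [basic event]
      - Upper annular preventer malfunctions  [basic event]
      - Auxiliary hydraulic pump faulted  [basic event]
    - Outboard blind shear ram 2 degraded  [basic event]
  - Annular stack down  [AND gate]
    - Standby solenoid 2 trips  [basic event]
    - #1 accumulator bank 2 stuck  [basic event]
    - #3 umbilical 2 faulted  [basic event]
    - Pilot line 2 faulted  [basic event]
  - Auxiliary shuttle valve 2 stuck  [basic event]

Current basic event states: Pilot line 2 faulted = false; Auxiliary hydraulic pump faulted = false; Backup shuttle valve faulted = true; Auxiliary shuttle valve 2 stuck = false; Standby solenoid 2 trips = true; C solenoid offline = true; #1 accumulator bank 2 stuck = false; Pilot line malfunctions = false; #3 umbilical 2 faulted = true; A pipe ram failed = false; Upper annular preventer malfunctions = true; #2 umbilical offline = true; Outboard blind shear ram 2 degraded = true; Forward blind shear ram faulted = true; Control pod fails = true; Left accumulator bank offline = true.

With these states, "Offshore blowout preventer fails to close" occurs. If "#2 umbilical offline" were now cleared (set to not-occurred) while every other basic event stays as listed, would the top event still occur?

No

Counterfactual: set "#2 umbilical offline" to not occurred.
Backup path inoperative [AND]: C solenoid offline=occurs, Left accumulator bank offline=occurs → all inputs occur → occurs.
Shear sequence unavailable [AND]: Forward blind shear ram faulted=occurs, Backup path inoperative=occurs, #2 umbilical offline=not → not all inputs occur → does not occur.
Ram stack inoperative [OR]: Backup shuttle valve faulted=occurs, Control pod fails=occurs → at least one input occurs → occurs.
Control pod lost [OR]: Ram stack inoperative=occurs, A pipe ram failed=not, Upper annular preventer malfunctions=occurs, Auxiliary hydraulic pump faulted=not → at least one input occurs → occurs.
Hydraulic supply fails [AND]: Pilot line malfunctions=not, Control pod lost=occurs, Outboard blind shear ram 2 degraded=occurs → not all inputs occur → does not occur.
Annular stack down [AND]: Standby solenoid 2 trips=occurs, #1 accumulator bank 2 stuck=not, #3 umbilical 2 faulted=occurs, Pilot line 2 faulted=not → not all inputs occur → does not occur.
Offshore blowout preventer fails to close [OR]: Shear sequence unavailable=not, Hydraulic supply fails=not, Annular stack down=not, Auxiliary shuttle valve 2 stuck=not → no input occurs → does not occur.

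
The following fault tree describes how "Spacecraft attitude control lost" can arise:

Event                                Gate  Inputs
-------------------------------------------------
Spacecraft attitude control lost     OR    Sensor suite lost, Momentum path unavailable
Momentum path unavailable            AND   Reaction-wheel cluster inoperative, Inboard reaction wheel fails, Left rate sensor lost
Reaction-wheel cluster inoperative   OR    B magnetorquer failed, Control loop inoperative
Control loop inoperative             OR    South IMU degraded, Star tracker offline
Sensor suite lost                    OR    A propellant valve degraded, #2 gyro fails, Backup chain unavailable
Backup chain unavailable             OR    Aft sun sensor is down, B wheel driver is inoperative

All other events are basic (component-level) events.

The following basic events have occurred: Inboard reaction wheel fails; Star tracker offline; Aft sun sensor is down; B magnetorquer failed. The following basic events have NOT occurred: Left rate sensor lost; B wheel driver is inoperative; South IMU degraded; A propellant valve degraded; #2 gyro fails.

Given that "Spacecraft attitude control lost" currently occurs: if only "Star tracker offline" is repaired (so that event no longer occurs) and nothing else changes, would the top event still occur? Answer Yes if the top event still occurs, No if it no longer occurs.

Counterfactual: set "Star tracker offline" to not occurred.
Backup chain unavailable [OR]: Aft sun sensor is down=occurs, B wheel driver is inoperative=not → at least one input occurs → occurs.
Sensor suite lost [OR]: A propellant valve degraded=not, #2 gyro fails=not, Backup chain unavailable=occurs → at least one input occurs → occurs.
Control loop inoperative [OR]: South IMU degraded=not, Star tracker offline=not → no input occurs → does not occur.
Reaction-wheel cluster inoperative [OR]: B magnetorquer failed=occurs, Control loop inoperative=not → at least one input occurs → occurs.
Momentum path unavailable [AND]: Reaction-wheel cluster inoperative=occurs, Inboard reaction wheel fails=occurs, Left rate sensor lost=not → not all inputs occur → does not occur.
Spacecraft attitude control lost [OR]: Sensor suite lost=occurs, Momentum path unavailable=not → at least one input occurs → occurs.

Yes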